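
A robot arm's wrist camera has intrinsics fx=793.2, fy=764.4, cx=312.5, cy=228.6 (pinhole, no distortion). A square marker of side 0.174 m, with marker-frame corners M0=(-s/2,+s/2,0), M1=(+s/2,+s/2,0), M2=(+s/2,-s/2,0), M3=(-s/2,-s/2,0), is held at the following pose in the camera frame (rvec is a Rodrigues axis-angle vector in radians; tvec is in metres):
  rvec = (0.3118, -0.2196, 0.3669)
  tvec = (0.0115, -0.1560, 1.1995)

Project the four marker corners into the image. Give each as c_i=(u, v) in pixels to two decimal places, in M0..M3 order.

c0=(245.62, 160.76) c1=(349.05, 197.10) c2=(394.52, 97.64) c3=(288.88, 55.92)

Intrinsics K: fx=793.2, fy=764.4, cx=312.5, cy=228.6
Marker side s = 0.174 m; corners in marker frame (Z=0):
  M0 = (-0.0870, +0.0870, 0)
  M1 = (+0.0870, +0.0870, 0)
  M2 = (+0.0870, -0.0870, 0)
  M3 = (-0.0870, -0.0870, 0)
rvec = (0.3118, -0.2196, 0.3669), |rvec| = θ = 0.52921 rad = 30.321°
Rodrigues: sinθ=0.50485, 1−cosθ=0.13679; R = I + sinθ·[k]× + (1−cosθ)·[k]×²:
    [+0.91069 -0.38346 -0.15362]
    [+0.31657 +0.88676 -0.33680]
    [+0.26537 +0.25809 +0.92896]
t = (0.0115, -0.1560, 1.1995) m
M0: Pc = R·M0+t = (-0.10109, -0.10639, +1.19887); u = 793.2·(-0.10109)/1.19887 + 312.5 = 245.6156, v = 764.4·(-0.10639)/1.19887 + 228.6 = 160.7635
M1: Pc = R·M1+t = (+0.05737, -0.05131, +1.24504); u = 793.2·(+0.05737)/1.24504 + 312.5 = 349.0495, v = 764.4·(-0.05131)/1.24504 + 228.6 = 197.0978
M2: Pc = R·M2+t = (+0.12409, -0.20561, +1.20013); u = 793.2·(+0.12409)/1.20013 + 312.5 = 394.5151, v = 764.4·(-0.20561)/1.20013 + 228.6 = 97.6429
M3: Pc = R·M3+t = (-0.03437, -0.26069, +1.15396); u = 793.2·(-0.03437)/1.15396 + 312.5 = 288.8752, v = 764.4·(-0.26069)/1.15396 + 228.6 = 55.9150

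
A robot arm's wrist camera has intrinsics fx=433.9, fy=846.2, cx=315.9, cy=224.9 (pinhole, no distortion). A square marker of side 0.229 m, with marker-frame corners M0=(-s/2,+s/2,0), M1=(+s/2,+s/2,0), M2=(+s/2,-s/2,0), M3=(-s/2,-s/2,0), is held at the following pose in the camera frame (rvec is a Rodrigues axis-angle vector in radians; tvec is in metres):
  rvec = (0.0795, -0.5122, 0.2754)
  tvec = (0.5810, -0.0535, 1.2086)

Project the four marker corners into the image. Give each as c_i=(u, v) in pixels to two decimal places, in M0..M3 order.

c0=(486.52, 246.14) c1=(536.87, 281.00) c2=(559.10, 133.92) c3=(510.87, 84.58)

Intrinsics K: fx=433.9, fy=846.2, cx=315.9, cy=224.9
Marker side s = 0.229 m; corners in marker frame (Z=0):
  M0 = (-0.1145, +0.1145, 0)
  M1 = (+0.1145, +0.1145, 0)
  M2 = (+0.1145, -0.1145, 0)
  M3 = (-0.1145, -0.1145, 0)
rvec = (0.0795, -0.5122, 0.2754), |rvec| = θ = 0.58695 rad = 33.630°
Rodrigues: sinθ=0.55383, 1−cosθ=0.16737; R = I + sinθ·[k]× + (1−cosθ)·[k]×²:
    [+0.83570 -0.27964 -0.47266]
    [+0.24007 +0.96008 -0.14354]
    [+0.49393 +0.00649 +0.86948]
t = (0.5810, -0.0535, 1.2086) m
M0: Pc = R·M0+t = (+0.45329, +0.02894, +1.15279); u = 433.9·(+0.45329)/1.15279 + 315.9 = 486.5160, v = 846.2·(+0.02894)/1.15279 + 224.9 = 246.1440
M1: Pc = R·M1+t = (+0.64467, +0.08392, +1.26590); u = 433.9·(+0.64467)/1.26590 + 315.9 = 536.8673, v = 846.2·(+0.08392)/1.26590 + 224.9 = 280.9958
M2: Pc = R·M2+t = (+0.70871, -0.13594, +1.26441); u = 433.9·(+0.70871)/1.26441 + 315.9 = 559.1021, v = 846.2·(-0.13594)/1.26441 + 224.9 = 133.9224
M3: Pc = R·M3+t = (+0.51733, -0.19092, +1.15130); u = 433.9·(+0.51733)/1.15130 + 315.9 = 510.8703, v = 846.2·(-0.19092)/1.15130 + 224.9 = 84.5764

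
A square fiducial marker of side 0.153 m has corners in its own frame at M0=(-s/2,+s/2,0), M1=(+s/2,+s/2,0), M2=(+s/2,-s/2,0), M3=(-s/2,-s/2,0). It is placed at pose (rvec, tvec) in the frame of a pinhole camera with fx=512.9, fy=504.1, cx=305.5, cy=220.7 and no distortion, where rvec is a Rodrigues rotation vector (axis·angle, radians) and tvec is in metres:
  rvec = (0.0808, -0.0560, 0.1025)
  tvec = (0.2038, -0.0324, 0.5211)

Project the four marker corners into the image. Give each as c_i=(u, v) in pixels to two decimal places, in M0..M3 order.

Intrinsics K: fx=512.9, fy=504.1, cx=305.5, cy=220.7
Marker side s = 0.153 m; corners in marker frame (Z=0):
  M0 = (-0.0765, +0.0765, 0)
  M1 = (+0.0765, +0.0765, 0)
  M2 = (+0.0765, -0.0765, 0)
  M3 = (-0.0765, -0.0765, 0)
rvec = (0.0808, -0.0560, 0.1025), |rvec| = θ = 0.14202 rad = 8.137°
Rodrigues: sinθ=0.14155, 1−cosθ=0.01007; R = I + sinθ·[k]× + (1−cosθ)·[k]×²:
    [+0.99319 -0.10441 -0.05168]
    [+0.09990 +0.99150 -0.08339]
    [+0.05995 +0.07766 +0.99518]
t = (0.2038, -0.0324, 0.5211) m
M0: Pc = R·M0+t = (+0.11983, +0.03581, +0.52246); u = 512.9·(+0.11983)/0.52246 + 305.5 = 423.1416, v = 504.1·(+0.03581)/0.52246 + 220.7 = 255.2494
M1: Pc = R·M1+t = (+0.27179, +0.05109, +0.53163); u = 512.9·(+0.27179)/0.53163 + 305.5 = 567.7172, v = 504.1·(+0.05109)/0.53163 + 220.7 = 269.1462
M2: Pc = R·M2+t = (+0.28777, -0.10061, +0.51974); u = 512.9·(+0.28777)/0.51974 + 305.5 = 589.4771, v = 504.1·(-0.10061)/0.51974 + 220.7 = 123.1210
M3: Pc = R·M3+t = (+0.13581, -0.11589, +0.51057); u = 512.9·(+0.13581)/0.51057 + 305.5 = 441.9276, v = 504.1·(-0.11589)/0.51057 + 220.7 = 106.2776

c0=(423.14, 255.25) c1=(567.72, 269.15) c2=(589.48, 123.12) c3=(441.93, 106.28)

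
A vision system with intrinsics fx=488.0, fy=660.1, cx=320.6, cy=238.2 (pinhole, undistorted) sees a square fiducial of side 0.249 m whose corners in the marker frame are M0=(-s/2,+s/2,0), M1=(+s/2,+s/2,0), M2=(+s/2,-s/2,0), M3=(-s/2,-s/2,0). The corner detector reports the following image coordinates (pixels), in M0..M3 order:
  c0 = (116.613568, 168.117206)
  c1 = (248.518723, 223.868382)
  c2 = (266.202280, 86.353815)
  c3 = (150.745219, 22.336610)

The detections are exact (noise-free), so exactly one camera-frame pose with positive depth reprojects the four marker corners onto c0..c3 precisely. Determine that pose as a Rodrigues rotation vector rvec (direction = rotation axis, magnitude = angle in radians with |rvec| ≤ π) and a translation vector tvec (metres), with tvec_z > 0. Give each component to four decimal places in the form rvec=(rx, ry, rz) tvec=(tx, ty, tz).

Intrinsics K: fx=488.0, fy=660.1, cx=320.6, cy=238.2
Marker side s = 0.249 m; corners in marker frame (Z=0):
  M0 = (-0.1245, +0.1245, 0)
  M1 = (+0.1245, +0.1245, 0)
  M2 = (+0.1245, -0.1245, 0)
  M3 = (-0.1245, -0.1245, 0)
Detected image corners:
  c0 = (116.613568, 168.117206) px
  c1 = (248.518723, 223.868382) px
  c2 = (266.202280, 86.353815) px
  c3 = (150.745219, 22.336610) px
Planar DLT: solve 8×8 A·h = b for H (H[2,2]=1):
  H  [+577.52999 -189.42028 +199.49310]
  H  [+294.33129 +512.22445 +122.81625]
  H  [+0.42272 -0.44554 +1.00000]
B = K⁻¹H; ‖b₁‖=1.041694, ‖b₂‖=1.041694; λ = 2/(‖b₁‖+‖b₂‖) = 0.959975, sign → tz>0 ⇒ λ=+0.959975
r₁ = λ·B[:,0] = (+0.86950,+0.28161,+0.40580); r₂ = λ·B[:,1] = (-0.09163,+0.89926,-0.42771)
r₃ = r₁×r₂ = (-0.48537,+0.33470,+0.80771); SVD([r₁ r₂ r₃]) → R = UVᵀ:
  R  [+0.86950 -0.09163 -0.48537]
  R  [+0.28161 +0.89926 +0.33470]
  R  [+0.40580 -0.42771 +0.80771]
t = (-0.23824, -0.16780, +0.95997) m
tr R = 2.576463; θ = arccos((tr R − 1)/2) = 0.662866 rad = 37.979°
axis k = ((R−Rᵀ)₃₂, (R−Rᵀ)₁₃, (R−Rᵀ)₂₁) / (2 sinθ) = (-0.619466, -0.724084, +0.303258)
rvec = θ·k = (-0.410623, -0.479971, +0.201019)

rvec=(-0.4106, -0.4800, 0.2010) tvec=(-0.2382, -0.1678, 0.9600)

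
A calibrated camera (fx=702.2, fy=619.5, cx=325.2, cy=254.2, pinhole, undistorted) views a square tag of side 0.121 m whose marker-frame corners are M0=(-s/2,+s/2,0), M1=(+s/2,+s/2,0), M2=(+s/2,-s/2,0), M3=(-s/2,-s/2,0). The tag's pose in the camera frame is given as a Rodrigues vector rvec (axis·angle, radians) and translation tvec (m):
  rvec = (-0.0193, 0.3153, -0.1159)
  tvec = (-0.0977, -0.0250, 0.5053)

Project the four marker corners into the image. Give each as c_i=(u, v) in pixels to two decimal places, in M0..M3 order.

c0=(125.84, 304.25) c1=(276.08, 290.04) c2=(257.29, 137.43) c3=(109.66, 162.34)

Intrinsics K: fx=702.2, fy=619.5, cx=325.2, cy=254.2
Marker side s = 0.121 m; corners in marker frame (Z=0):
  M0 = (-0.0605, +0.0605, 0)
  M1 = (+0.0605, +0.0605, 0)
  M2 = (+0.0605, -0.0605, 0)
  M3 = (-0.0605, -0.0605, 0)
rvec = (-0.0193, 0.3153, -0.1159), |rvec| = θ = 0.33648 rad = 19.279°
Rodrigues: sinθ=0.33017, 1−cosθ=0.05608; R = I + sinθ·[k]× + (1−cosθ)·[k]×²:
    [+0.94411 +0.11071 +0.31049]
    [-0.11674 +0.99316 +0.00084]
    [-0.30828 -0.03704 +0.95058]
t = (-0.0977, -0.0250, 0.5053) m
M0: Pc = R·M0+t = (-0.14812, +0.04215, +0.52171); u = 702.2·(-0.14812)/0.52171 + 325.2 = 125.8360, v = 619.5·(+0.04215)/0.52171 + 254.2 = 304.2495
M1: Pc = R·M1+t = (-0.03388, +0.02802, +0.48441); u = 702.2·(-0.03388)/0.48441 + 325.2 = 276.0824, v = 619.5·(+0.02802)/0.48441 + 254.2 = 290.0388
M2: Pc = R·M2+t = (-0.04728, -0.09215, +0.48889); u = 702.2·(-0.04728)/0.48889 + 325.2 = 257.2917, v = 619.5·(-0.09215)/0.48889 + 254.2 = 137.4328
M3: Pc = R·M3+t = (-0.16152, -0.07802, +0.52619); u = 702.2·(-0.16152)/0.52619 + 325.2 = 109.6570, v = 619.5·(-0.07802)/0.52619 + 254.2 = 162.3406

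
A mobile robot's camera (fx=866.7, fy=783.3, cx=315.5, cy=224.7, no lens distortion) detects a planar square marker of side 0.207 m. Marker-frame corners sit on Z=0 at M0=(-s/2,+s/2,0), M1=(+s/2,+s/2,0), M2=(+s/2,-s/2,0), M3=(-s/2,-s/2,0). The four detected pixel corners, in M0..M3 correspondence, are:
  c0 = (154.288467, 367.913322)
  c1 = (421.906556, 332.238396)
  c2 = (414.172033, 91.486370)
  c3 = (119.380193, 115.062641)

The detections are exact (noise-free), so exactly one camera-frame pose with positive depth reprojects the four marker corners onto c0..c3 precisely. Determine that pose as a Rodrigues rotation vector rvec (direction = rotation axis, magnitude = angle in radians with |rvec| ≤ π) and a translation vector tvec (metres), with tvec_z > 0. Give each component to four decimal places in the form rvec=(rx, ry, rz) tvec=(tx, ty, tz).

Intrinsics K: fx=866.7, fy=783.3, cx=315.5, cy=224.7
Marker side s = 0.207 m; corners in marker frame (Z=0):
  M0 = (-0.1035, +0.1035, 0)
  M1 = (+0.1035, +0.1035, 0)
  M2 = (+0.1035, -0.1035, 0)
  M3 = (-0.1035, -0.1035, 0)
Detected image corners:
  c0 = (154.288467, 367.913322) px
  c1 = (421.906556, 332.238396) px
  c2 = (414.172033, 91.486370) px
  c3 = (119.380193, 115.062641) px
Planar DLT: solve 8×8 A·h = b for H (H[2,2]=1):
  H  [+1435.97287 +224.44054 +282.15095]
  H  [-78.67947 +1292.22952 +231.91151]
  H  [+0.29022 +0.44482 +1.00000]
B = K⁻¹H; ‖b₁‖=1.588753, ‖b₂‖=1.588753; λ = 2/(‖b₁‖+‖b₂‖) = 0.629424, sign → tz>0 ⇒ λ=+0.629424
r₁ = λ·B[:,0] = (+0.97635,-0.11562,+0.18267); r₂ = λ·B[:,1] = (+0.06108,+0.95806,+0.27998)
r₃ = r₁×r₂ = (-0.20738,-0.26220,+0.94247); SVD([r₁ r₂ r₃]) → R = UVᵀ:
  R  [+0.97635 +0.06108 -0.20738]
  R  [-0.11562 +0.95806 -0.26220]
  R  [+0.18267 +0.27998 +0.94247]
t = (-0.02422, +0.00579, +0.62942) m
tr R = 2.876878; θ = arccos((tr R − 1)/2) = 0.352713 rad = 20.209°
axis k = ((R−Rᵀ)₃₂, (R−Rᵀ)₁₃, (R−Rᵀ)₂₁) / (2 sinθ) = (+0.784766, -0.564562, -0.255757)
rvec = θ·k = (+0.276797, -0.199128, -0.090209)

rvec=(0.2768, -0.1991, -0.0902) tvec=(-0.0242, 0.0058, 0.6294)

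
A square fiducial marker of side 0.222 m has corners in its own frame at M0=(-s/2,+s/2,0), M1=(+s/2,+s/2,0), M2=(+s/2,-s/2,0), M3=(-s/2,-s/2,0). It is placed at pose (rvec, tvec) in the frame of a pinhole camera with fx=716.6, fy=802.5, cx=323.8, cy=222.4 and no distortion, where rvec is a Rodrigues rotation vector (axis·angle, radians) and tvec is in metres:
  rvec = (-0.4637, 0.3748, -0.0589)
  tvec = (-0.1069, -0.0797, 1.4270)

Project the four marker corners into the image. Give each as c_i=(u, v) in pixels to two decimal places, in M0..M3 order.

c0=(215.75, 242.28) c1=(320.13, 224.81) c2=(323.58, 113.96) c3=(225.87, 135.80)

Intrinsics K: fx=716.6, fy=802.5, cx=323.8, cy=222.4
Marker side s = 0.222 m; corners in marker frame (Z=0):
  M0 = (-0.1110, +0.1110, 0)
  M1 = (+0.1110, +0.1110, 0)
  M2 = (+0.1110, -0.1110, 0)
  M3 = (-0.1110, -0.1110, 0)
rvec = (-0.4637, 0.3748, -0.0589), |rvec| = θ = 0.59913 rad = 34.328°
Rodrigues: sinθ=0.56393, 1−cosθ=0.17418; R = I + sinθ·[k]× + (1−cosθ)·[k]×²:
    [+0.93016 -0.02889 +0.36603]
    [-0.13977 +0.89399 +0.42574]
    [-0.33952 -0.44716 +0.82751]
t = (-0.1069, -0.0797, 1.4270) m
M0: Pc = R·M0+t = (-0.21335, +0.03505, +1.41505); u = 716.6·(-0.21335)/1.41505 + 323.8 = 215.7549, v = 802.5·(+0.03505)/1.41505 + 222.4 = 242.2755
M1: Pc = R·M1+t = (-0.00686, +0.00402, +1.33968); u = 716.6·(-0.00686)/1.33968 + 323.8 = 320.1308, v = 802.5·(+0.00402)/1.33968 + 222.4 = 224.8070
M2: Pc = R·M2+t = (-0.00045, -0.19445, +1.43895); u = 716.6·(-0.00045)/1.43895 + 323.8 = 323.5779, v = 802.5·(-0.19445)/1.43895 + 222.4 = 113.9573
M3: Pc = R·M3+t = (-0.20694, -0.16342, +1.51432); u = 716.6·(-0.20694)/1.51432 + 323.8 = 225.8727, v = 802.5·(-0.16342)/1.51432 + 222.4 = 135.7982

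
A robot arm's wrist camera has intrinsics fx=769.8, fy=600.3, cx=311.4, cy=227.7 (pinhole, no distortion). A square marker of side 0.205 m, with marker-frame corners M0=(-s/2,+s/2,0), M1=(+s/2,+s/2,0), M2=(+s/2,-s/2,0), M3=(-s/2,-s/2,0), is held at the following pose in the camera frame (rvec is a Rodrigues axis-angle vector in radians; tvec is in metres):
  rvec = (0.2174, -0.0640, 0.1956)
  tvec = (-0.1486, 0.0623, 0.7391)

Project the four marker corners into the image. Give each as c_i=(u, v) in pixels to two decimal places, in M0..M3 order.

c0=(35.54, 340.61) c1=(242.62, 367.81) c2=(281.94, 213.81) c3=(63.38, 181.23)

Intrinsics K: fx=769.8, fy=600.3, cx=311.4, cy=227.7
Marker side s = 0.205 m; corners in marker frame (Z=0):
  M0 = (-0.1025, +0.1025, 0)
  M1 = (+0.1025, +0.1025, 0)
  M2 = (+0.1025, -0.1025, 0)
  M3 = (-0.1025, -0.1025, 0)
rvec = (0.2174, -0.0640, 0.1956), |rvec| = θ = 0.29936 rad = 17.152°
Rodrigues: sinθ=0.29491, 1−cosθ=0.04448; R = I + sinθ·[k]× + (1−cosθ)·[k]×²:
    [+0.97898 -0.19960 -0.04194]
    [+0.18579 +0.95756 -0.22038]
    [+0.08415 +0.20795 +0.97451]
t = (-0.1486, 0.0623, 0.7391) m
M0: Pc = R·M0+t = (-0.26940, +0.14141, +0.75179); u = 769.8·(-0.26940)/0.75179 + 311.4 = 35.5419, v = 600.3·(+0.14141)/0.75179 + 227.7 = 340.6123
M1: Pc = R·M1+t = (-0.06871, +0.17949, +0.76904); u = 769.8·(-0.06871)/0.76904 + 311.4 = 242.6190, v = 600.3·(+0.17949)/0.76904 + 227.7 = 367.8089
M2: Pc = R·M2+t = (-0.02780, -0.01681, +0.72641); u = 769.8·(-0.02780)/0.72641 + 311.4 = 281.9438, v = 600.3·(-0.01681)/0.72641 + 227.7 = 213.8112
M3: Pc = R·M3+t = (-0.22849, -0.05489, +0.70916); u = 769.8·(-0.22849)/0.70916 + 311.4 = 63.3751, v = 600.3·(-0.05489)/0.70916 + 227.7 = 181.2335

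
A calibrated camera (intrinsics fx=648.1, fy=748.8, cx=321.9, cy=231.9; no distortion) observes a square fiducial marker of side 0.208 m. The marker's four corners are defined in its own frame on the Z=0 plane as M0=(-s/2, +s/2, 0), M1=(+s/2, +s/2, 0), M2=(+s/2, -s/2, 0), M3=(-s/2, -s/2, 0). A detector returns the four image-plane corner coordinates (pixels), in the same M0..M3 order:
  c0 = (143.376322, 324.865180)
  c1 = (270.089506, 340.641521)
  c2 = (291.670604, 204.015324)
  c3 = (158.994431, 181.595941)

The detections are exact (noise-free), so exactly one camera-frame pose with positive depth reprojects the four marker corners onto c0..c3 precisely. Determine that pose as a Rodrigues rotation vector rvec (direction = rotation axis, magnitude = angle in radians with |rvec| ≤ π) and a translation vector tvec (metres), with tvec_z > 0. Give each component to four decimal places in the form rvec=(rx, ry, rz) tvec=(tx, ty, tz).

Intrinsics K: fx=648.1, fy=748.8, cx=321.9, cy=231.9
Marker side s = 0.208 m; corners in marker frame (Z=0):
  M0 = (-0.1040, +0.1040, 0)
  M1 = (+0.1040, +0.1040, 0)
  M2 = (+0.1040, -0.1040, 0)
  M3 = (-0.1040, -0.1040, 0)
Detected image corners:
  c0 = (143.376322, 324.865180) px
  c1 = (270.089506, 340.641521) px
  c2 = (291.670604, 204.015324) px
  c3 = (158.994431, 181.595941) px
Planar DLT: solve 8×8 A·h = b for H (H[2,2]=1):
  H  [+665.12447 -35.94003 +217.10200]
  H  [+142.44704 +737.90899 +264.78372]
  H  [+0.19425 +0.24890 +1.00000]
B = K⁻¹H; ‖b₁‖=0.958729, ‖b₂‖=0.958729; λ = 2/(‖b₁‖+‖b₂‖) = 1.043048, sign → tz>0 ⇒ λ=+1.043048
r₁ = λ·B[:,0] = (+0.96982,+0.13568,+0.20261); r₂ = λ·B[:,1] = (-0.18679,+0.94748,+0.25962)
r₃ = r₁×r₂ = (-0.15674,-0.28962,+0.94422); SVD([r₁ r₂ r₃]) → R = UVᵀ:
  R  [+0.96982 -0.18679 -0.15674]
  R  [+0.13568 +0.94748 -0.28962]
  R  [+0.20261 +0.25962 +0.94422]
t = (-0.16866, +0.04581, +1.04305) m
tr R = 2.861510; θ = arccos((tr R − 1)/2) = 0.374324 rad = 21.447°
axis k = ((R−Rᵀ)₃₂, (R−Rᵀ)₁₃, (R−Rᵀ)₂₁) / (2 sinθ) = (+0.751060, -0.491394, +0.440955)
rvec = θ·k = (+0.281139, -0.183940, +0.165060)

rvec=(0.2811, -0.1839, 0.1651) tvec=(-0.1687, 0.0458, 1.0430)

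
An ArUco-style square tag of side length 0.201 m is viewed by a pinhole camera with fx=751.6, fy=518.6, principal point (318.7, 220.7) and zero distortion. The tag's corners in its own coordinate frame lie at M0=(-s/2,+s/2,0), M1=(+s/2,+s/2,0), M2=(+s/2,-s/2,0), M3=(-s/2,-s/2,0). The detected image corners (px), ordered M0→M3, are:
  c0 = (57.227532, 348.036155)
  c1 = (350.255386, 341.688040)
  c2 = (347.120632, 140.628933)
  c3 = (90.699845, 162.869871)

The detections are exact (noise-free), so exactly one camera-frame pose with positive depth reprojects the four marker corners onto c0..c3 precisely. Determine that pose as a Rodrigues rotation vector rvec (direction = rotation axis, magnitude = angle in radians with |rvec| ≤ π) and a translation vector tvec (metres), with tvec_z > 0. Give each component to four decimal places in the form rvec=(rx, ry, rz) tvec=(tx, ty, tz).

Intrinsics K: fx=751.6, fy=518.6, cx=318.7, cy=220.7
Marker side s = 0.201 m; corners in marker frame (Z=0):
  M0 = (-0.1005, +0.1005, 0)
  M1 = (+0.1005, +0.1005, 0)
  M2 = (+0.1005, -0.1005, 0)
  M3 = (-0.1005, -0.1005, 0)
Detected image corners:
  c0 = (57.227532, 348.036155) px
  c1 = (350.255386, 341.688040) px
  c2 = (347.120632, 140.628933) px
  c3 = (90.699845, 162.869871) px
Planar DLT: solve 8×8 A·h = b for H (H[2,2]=1):
  H  [+1263.19419 -225.14761 +205.49480]
  H  [-188.17125 +788.00746 +241.95670]
  H  [-0.46040 -0.68836 +1.00000]
B = K⁻¹H; ‖b₁‖=1.938765, ‖b₂‖=1.938765; λ = 2/(‖b₁‖+‖b₂‖) = 0.515792, sign → tz>0 ⇒ λ=+0.515792
r₁ = λ·B[:,0] = (+0.96757,-0.08609,-0.23747); r₂ = λ·B[:,1] = (-0.00396,+0.93484,-0.35505)
r₃ = r₁×r₂ = (+0.25256,+0.34448,+0.90418); SVD([r₁ r₂ r₃]) → R = UVᵀ:
  R  [+0.96757 -0.00396 +0.25256]
  R  [-0.08609 +0.93484 +0.34448]
  R  [-0.23747 -0.35505 +0.90418]
t = (-0.07769, +0.02114, +0.51579) m
tr R = 2.806595; θ = arccos((tr R − 1)/2) = 0.443401 rad = 25.405°
axis k = ((R−Rᵀ)₃₂, (R−Rᵀ)₁₃, (R−Rᵀ)₂₁) / (2 sinθ) = (-0.815270, +0.571114, -0.095725)
rvec = θ·k = (-0.361492, +0.253233, -0.042444)

rvec=(-0.3615, 0.2532, -0.0424) tvec=(-0.0777, 0.0211, 0.5158)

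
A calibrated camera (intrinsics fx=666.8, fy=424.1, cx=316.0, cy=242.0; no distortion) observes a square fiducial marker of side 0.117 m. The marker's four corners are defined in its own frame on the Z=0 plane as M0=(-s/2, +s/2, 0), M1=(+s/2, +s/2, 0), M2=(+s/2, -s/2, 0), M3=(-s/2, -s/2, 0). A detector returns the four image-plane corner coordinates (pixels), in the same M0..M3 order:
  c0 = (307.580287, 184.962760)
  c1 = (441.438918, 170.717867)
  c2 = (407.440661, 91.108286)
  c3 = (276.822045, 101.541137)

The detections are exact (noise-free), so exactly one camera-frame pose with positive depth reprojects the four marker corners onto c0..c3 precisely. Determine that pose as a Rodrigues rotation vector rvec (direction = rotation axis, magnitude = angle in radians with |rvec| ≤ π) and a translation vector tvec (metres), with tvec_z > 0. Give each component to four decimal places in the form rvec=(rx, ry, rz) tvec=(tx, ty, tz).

Intrinsics K: fx=666.8, fy=424.1, cx=316.0, cy=242.0
Marker side s = 0.117 m; corners in marker frame (Z=0):
  M0 = (-0.0585, +0.0585, 0)
  M1 = (+0.0585, +0.0585, 0)
  M2 = (+0.0585, -0.0585, 0)
  M3 = (-0.0585, -0.0585, 0)
Detected image corners:
  c0 = (307.580287, 184.962760) px
  c1 = (441.438918, 170.717867) px
  c2 = (407.440661, 91.108286) px
  c3 = (276.822045, 101.541137) px
Planar DLT: solve 8×8 A·h = b for H (H[2,2]=1):
  H  [+1257.15373 +170.85569 +359.41241]
  H  [-56.53470 +655.75938 +136.24798]
  H  [+0.35485 -0.29630 +1.00000]
B = K⁻¹H; ‖b₁‖=1.785332, ‖b₂‖=1.785332; λ = 2/(‖b₁‖+‖b₂‖) = 0.560120, sign → tz>0 ⇒ λ=+0.560120
r₁ = λ·B[:,0] = (+0.96183,-0.18808,+0.19876); r₂ = λ·B[:,1] = (+0.22217,+0.96078,-0.16596)
r₃ = r₁×r₂ = (-0.15975,+0.20378,+0.96589); SVD([r₁ r₂ r₃]) → R = UVᵀ:
  R  [+0.96183 +0.22217 -0.15975]
  R  [-0.18808 +0.96078 +0.20378]
  R  [+0.19876 -0.16596 +0.96589]
t = (+0.03647, -0.13967, +0.56012) m
tr R = 2.888506; θ = arccos((tr R − 1)/2) = 0.335478 rad = 19.221°
axis k = ((R−Rᵀ)₃₂, (R−Rᵀ)₁₃, (R−Rᵀ)₂₁) / (2 sinθ) = (-0.561548, -0.544475, -0.623066)
rvec = θ·k = (-0.188387, -0.182659, -0.209025)

rvec=(-0.1884, -0.1827, -0.2090) tvec=(0.0365, -0.1397, 0.5601)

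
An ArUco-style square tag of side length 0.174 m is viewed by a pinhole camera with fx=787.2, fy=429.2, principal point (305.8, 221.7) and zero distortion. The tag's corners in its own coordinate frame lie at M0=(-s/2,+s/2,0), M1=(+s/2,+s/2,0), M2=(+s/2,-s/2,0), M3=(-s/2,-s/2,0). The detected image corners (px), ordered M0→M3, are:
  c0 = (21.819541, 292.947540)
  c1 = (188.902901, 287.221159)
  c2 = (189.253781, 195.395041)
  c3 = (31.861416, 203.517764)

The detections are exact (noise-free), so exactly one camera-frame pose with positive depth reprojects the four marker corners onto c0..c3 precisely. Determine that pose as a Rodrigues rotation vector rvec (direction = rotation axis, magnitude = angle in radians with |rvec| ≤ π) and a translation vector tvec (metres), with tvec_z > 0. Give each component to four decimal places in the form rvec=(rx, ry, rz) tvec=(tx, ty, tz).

rvec=(-0.2804, 0.1548, -0.0621) tvec=(-0.2030, 0.0407, 0.8029)

Intrinsics K: fx=787.2, fy=429.2, cx=305.8, cy=221.7
Marker side s = 0.174 m; corners in marker frame (Z=0):
  M0 = (-0.0870, +0.0870, 0)
  M1 = (+0.0870, +0.0870, 0)
  M2 = (+0.0870, -0.0870, 0)
  M3 = (-0.0870, -0.0870, 0)
Detected image corners:
  c0 = (21.819541, 292.947540) px
  c1 = (188.902901, 287.221159) px
  c2 = (189.253781, 195.395041) px
  c3 = (31.861416, 203.517764) px
Planar DLT: solve 8×8 A·h = b for H (H[2,2]=1):
  H  [+912.27115 -67.97657 +106.77765]
  H  [-83.72867 +435.31449 +243.44825]
  H  [-0.17863 -0.34902 +1.00000]
B = K⁻¹H; ‖b₁‖=1.245445, ‖b₂‖=1.245445; λ = 2/(‖b₁‖+‖b₂‖) = 0.802926, sign → tz>0 ⇒ λ=+0.802926
r₁ = λ·B[:,0] = (+0.98621,-0.08255,-0.14343); r₂ = λ·B[:,1] = (+0.03953,+0.95912,-0.28023)
r₃ = r₁×r₂ = (+0.16070,+0.27070,+0.94916); SVD([r₁ r₂ r₃]) → R = UVᵀ:
  R  [+0.98621 +0.03953 +0.16070]
  R  [-0.08255 +0.95912 +0.27070]
  R  [-0.14343 -0.28023 +0.94916]
t = (-0.20300, +0.04069, +0.80293) m
tr R = 2.894486; θ = arccos((tr R − 1)/2) = 0.326274 rad = 18.694°
axis k = ((R−Rᵀ)₃₂, (R−Rᵀ)₁₃, (R−Rᵀ)₂₁) / (2 sinθ) = (-0.859449, +0.474426, -0.190437)
rvec = θ·k = (-0.280416, +0.154793, -0.062135)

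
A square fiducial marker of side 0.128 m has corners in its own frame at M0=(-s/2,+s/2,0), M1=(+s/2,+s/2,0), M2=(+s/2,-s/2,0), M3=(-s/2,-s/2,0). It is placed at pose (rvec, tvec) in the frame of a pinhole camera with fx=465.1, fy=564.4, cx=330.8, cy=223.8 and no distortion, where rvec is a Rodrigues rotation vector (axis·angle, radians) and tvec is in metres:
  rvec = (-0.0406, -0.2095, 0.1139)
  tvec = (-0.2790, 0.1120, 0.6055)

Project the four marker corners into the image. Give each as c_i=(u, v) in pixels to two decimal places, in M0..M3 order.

c0=(55.91, 384.82) c1=(161.66, 391.68) c2=(173.87, 274.58) c3=(69.84, 262.62)

Intrinsics K: fx=465.1, fy=564.4, cx=330.8, cy=223.8
Marker side s = 0.128 m; corners in marker frame (Z=0):
  M0 = (-0.0640, +0.0640, 0)
  M1 = (+0.0640, +0.0640, 0)
  M2 = (+0.0640, -0.0640, 0)
  M3 = (-0.0640, -0.0640, 0)
rvec = (-0.0406, -0.2095, 0.1139), |rvec| = θ = 0.24189 rad = 13.859°
Rodrigues: sinθ=0.23954, 1−cosθ=0.02911; R = I + sinθ·[k]× + (1−cosθ)·[k]×²:
    [+0.97171 -0.10856 -0.20976]
    [+0.11702 +0.99272 +0.02833]
    [+0.20516 -0.05208 +0.97734]
t = (-0.2790, 0.1120, 0.6055) m
M0: Pc = R·M0+t = (-0.34814, +0.16804, +0.58904); u = 465.1·(-0.34814)/0.58904 + 330.8 = 55.9129, v = 564.4·(+0.16804)/0.58904 + 223.8 = 384.8163
M1: Pc = R·M1+t = (-0.22376, +0.18302, +0.61530); u = 465.1·(-0.22376)/0.61530 + 330.8 = 161.6620, v = 564.4·(+0.18302)/0.61530 + 223.8 = 391.6842
M2: Pc = R·M2+t = (-0.20986, +0.05596, +0.62196); u = 465.1·(-0.20986)/0.62196 + 330.8 = 173.8659, v = 564.4·(+0.05596)/0.62196 + 223.8 = 274.5765
M3: Pc = R·M3+t = (-0.33424, +0.04098, +0.59570); u = 465.1·(-0.33424)/0.59570 + 330.8 = 69.8382, v = 564.4·(+0.04098)/0.59570 + 223.8 = 262.6229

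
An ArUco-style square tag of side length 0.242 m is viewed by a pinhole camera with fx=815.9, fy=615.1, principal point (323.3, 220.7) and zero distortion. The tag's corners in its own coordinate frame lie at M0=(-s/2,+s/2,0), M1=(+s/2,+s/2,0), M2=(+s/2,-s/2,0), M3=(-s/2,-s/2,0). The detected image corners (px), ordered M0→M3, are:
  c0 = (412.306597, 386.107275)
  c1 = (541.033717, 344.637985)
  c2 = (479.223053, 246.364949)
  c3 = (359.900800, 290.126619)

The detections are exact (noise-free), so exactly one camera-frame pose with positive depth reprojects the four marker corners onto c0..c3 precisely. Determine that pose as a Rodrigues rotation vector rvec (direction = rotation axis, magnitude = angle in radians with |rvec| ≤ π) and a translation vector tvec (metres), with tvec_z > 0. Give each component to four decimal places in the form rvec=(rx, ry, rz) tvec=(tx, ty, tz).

rvec=(-0.2590, 0.3539, -0.4327) tvec=(0.2134, 0.2200, 1.4201)

Intrinsics K: fx=815.9, fy=615.1, cx=323.3, cy=220.7
Marker side s = 0.242 m; corners in marker frame (Z=0):
  M0 = (-0.1210, +0.1210, 0)
  M1 = (+0.1210, +0.1210, 0)
  M2 = (+0.1210, -0.1210, 0)
  M3 = (-0.1210, -0.1210, 0)
Detected image corners:
  c0 = (412.306597, 386.107275) px
  c1 = (541.033717, 344.637985) px
  c2 = (479.223053, 246.364949) px
  c3 = (359.900800, 290.126619) px
Planar DLT: solve 8×8 A·h = b for H (H[2,2]=1):
  H  [+424.36057 +135.44992 +445.87741]
  H  [-238.16571 +330.48764 +316.00100]
  H  [-0.19551 -0.22332 +1.00000]
B = K⁻¹H; ‖b₁‖=0.704169, ‖b₂‖=0.704169; λ = 2/(‖b₁‖+‖b₂‖) = 1.420114, sign → tz>0 ⇒ λ=+1.420114
r₁ = λ·B[:,0] = (+0.84864,-0.45024,-0.27765); r₂ = λ·B[:,1] = (+0.36143,+0.87681,-0.31714)
r₃ = r₁×r₂ = (+0.38624,+0.16879,+0.90682); SVD([r₁ r₂ r₃]) → R = UVᵀ:
  R  [+0.84864 +0.36143 +0.38624]
  R  [-0.45024 +0.87681 +0.16879]
  R  [-0.27765 -0.31714 +0.90682]
t = (+0.21335, +0.22003, +1.42011) m
tr R = 2.632270; θ = arccos((tr R − 1)/2) = 0.616105 rad = 35.300°
axis k = ((R−Rᵀ)₃₂, (R−Rᵀ)₁₃, (R−Rᵀ)₂₁) / (2 sinθ) = (-0.420461, +0.574440, -0.702305)
rvec = θ·k = (-0.259048, +0.353915, -0.432694)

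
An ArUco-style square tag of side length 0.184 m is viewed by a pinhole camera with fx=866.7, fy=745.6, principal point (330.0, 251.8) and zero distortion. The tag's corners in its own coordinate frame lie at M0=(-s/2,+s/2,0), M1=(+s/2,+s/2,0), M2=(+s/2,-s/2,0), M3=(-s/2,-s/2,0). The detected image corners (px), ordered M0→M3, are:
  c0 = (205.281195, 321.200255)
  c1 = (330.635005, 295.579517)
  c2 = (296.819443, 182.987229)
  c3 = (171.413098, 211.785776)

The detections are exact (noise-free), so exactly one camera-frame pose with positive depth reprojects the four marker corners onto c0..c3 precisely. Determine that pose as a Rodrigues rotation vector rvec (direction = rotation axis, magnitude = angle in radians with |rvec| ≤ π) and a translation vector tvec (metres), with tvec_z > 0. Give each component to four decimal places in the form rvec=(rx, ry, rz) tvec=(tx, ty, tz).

rvec=(0.0713, 0.1677, -0.2471) tvec=(-0.1100, 0.0024, 1.1955)

Intrinsics K: fx=866.7, fy=745.6, cx=330.0, cy=251.8
Marker side s = 0.184 m; corners in marker frame (Z=0):
  M0 = (-0.0920, +0.0920, 0)
  M1 = (+0.0920, +0.0920, 0)
  M2 = (+0.0920, -0.0920, 0)
  M3 = (-0.0920, -0.0920, 0)
Detected image corners:
  c0 = (205.281195, 321.200255) px
  c1 = (330.635005, 295.579517) px
  c2 = (296.819443, 182.987229) px
  c3 = (171.413098, 211.785776) px
Planar DLT: solve 8×8 A·h = b for H (H[2,2]=1):
  H  [+644.91001 +194.34920 +250.26319]
  H  [-184.61756 +613.66491 +253.28223]
  H  [-0.14541 +0.04152 +1.00000]
B = K⁻¹H; ‖b₁‖=0.836474, ‖b₂‖=0.836474; λ = 2/(‖b₁‖+‖b₂‖) = 1.195495, sign → tz>0 ⇒ λ=+1.195495
r₁ = λ·B[:,0] = (+0.95575,-0.23731,-0.17383); r₂ = λ·B[:,1] = (+0.24918,+0.96718,+0.04964)
r₃ = r₁×r₂ = (+0.15635,-0.09076,+0.98352); SVD([r₁ r₂ r₃]) → R = UVᵀ:
  R  [+0.95575 +0.24918 +0.15635]
  R  [-0.23731 +0.96718 -0.09076]
  R  [-0.17383 +0.04964 +0.98352]
t = (-0.10999, +0.00238, +1.19549) m
tr R = 2.906462; θ = arccos((tr R − 1)/2) = 0.307045 rad = 17.592°
axis k = ((R−Rᵀ)₃₂, (R−Rᵀ)₁₃, (R−Rᵀ)₂₁) / (2 sinθ) = (+0.232271, +0.546224, -0.804792)
rvec = θ·k = (+0.071318, +0.167715, -0.247107)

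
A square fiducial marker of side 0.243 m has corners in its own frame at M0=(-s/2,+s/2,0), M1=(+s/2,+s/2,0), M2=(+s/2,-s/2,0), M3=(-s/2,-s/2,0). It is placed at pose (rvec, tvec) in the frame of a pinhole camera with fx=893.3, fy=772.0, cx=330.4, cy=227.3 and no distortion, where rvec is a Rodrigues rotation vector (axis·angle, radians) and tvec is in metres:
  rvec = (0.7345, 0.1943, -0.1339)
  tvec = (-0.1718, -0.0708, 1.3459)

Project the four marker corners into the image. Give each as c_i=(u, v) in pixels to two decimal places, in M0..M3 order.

Intrinsics K: fx=893.3, fy=772.0, cx=330.4, cy=227.3
Marker side s = 0.243 m; corners in marker frame (Z=0):
  M0 = (-0.1215, +0.1215, 0)
  M1 = (+0.1215, +0.1215, 0)
  M2 = (+0.1215, -0.1215, 0)
  M3 = (-0.1215, -0.1215, 0)
rvec = (0.7345, 0.1943, -0.1339), |rvec| = θ = 0.77147 rad = 44.202°
Rodrigues: sinθ=0.69719, 1−cosθ=0.28312; R = I + sinθ·[k]× + (1−cosθ)·[k]×²:
    [+0.97351 +0.18889 +0.12881]
    [-0.05312 +0.73484 -0.67615]
    [-0.22238 +0.65140 +0.72541]
t = (-0.1718, -0.0708, 1.3459) m
M0: Pc = R·M0+t = (-0.26713, +0.02494, +1.45206); u = 893.3·(-0.26713)/1.45206 + 330.4 = 166.0627, v = 772.0·(+0.02494)/1.45206 + 227.3 = 240.5582
M1: Pc = R·M1+t = (-0.03057, +0.01203, +1.39803); u = 893.3·(-0.03057)/1.39803 + 330.4 = 310.8682, v = 772.0·(+0.01203)/1.39803 + 227.3 = 233.9426
M2: Pc = R·M2+t = (-0.07647, -0.16654, +1.23974); u = 893.3·(-0.07647)/1.23974 + 330.4 = 275.2998, v = 772.0·(-0.16654)/1.23974 + 227.3 = 123.5949
M3: Pc = R·M3+t = (-0.31303, -0.15363, +1.29377); u = 893.3·(-0.31303)/1.29377 + 330.4 = 114.2633, v = 772.0·(-0.15363)/1.29377 + 227.3 = 135.6288

c0=(166.06, 240.56) c1=(310.87, 233.94) c2=(275.30, 123.59) c3=(114.26, 135.63)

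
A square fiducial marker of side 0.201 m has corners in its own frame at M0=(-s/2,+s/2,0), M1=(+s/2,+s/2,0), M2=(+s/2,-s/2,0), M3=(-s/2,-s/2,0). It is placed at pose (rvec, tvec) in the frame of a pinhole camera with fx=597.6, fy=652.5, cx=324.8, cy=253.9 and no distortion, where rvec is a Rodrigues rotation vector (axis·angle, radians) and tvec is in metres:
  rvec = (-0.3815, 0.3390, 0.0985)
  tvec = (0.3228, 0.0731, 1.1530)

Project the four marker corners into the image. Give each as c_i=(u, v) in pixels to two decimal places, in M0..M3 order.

c0=(435.05, 346.12) c1=(546.15, 355.71) c2=(549.10, 244.47) c3=(444.20, 241.69)

Intrinsics K: fx=597.6, fy=652.5, cx=324.8, cy=253.9
Marker side s = 0.201 m; corners in marker frame (Z=0):
  M0 = (-0.1005, +0.1005, 0)
  M1 = (+0.1005, +0.1005, 0)
  M2 = (+0.1005, -0.1005, 0)
  M3 = (-0.1005, -0.1005, 0)
rvec = (-0.3815, 0.3390, 0.0985), |rvec| = θ = 0.51977 rad = 29.781°
Rodrigues: sinθ=0.49668, 1−cosθ=0.13207; R = I + sinθ·[k]× + (1−cosθ)·[k]×²:
    [+0.93908 -0.15735 +0.30557]
    [+0.03090 +0.92411 +0.38088]
    [-0.34231 -0.34823 +0.87267]
t = (0.3228, 0.0731, 1.1530) m
M0: Pc = R·M0+t = (+0.21261, +0.16287, +1.15241); u = 597.6·(+0.21261)/1.15241 + 324.8 = 435.0523, v = 652.5·(+0.16287)/1.15241 + 253.9 = 346.1166
M1: Pc = R·M1+t = (+0.40136, +0.16908, +1.08360); u = 597.6·(+0.40136)/1.08360 + 324.8 = 546.1502, v = 652.5·(+0.16908)/1.08360 + 253.9 = 355.7123
M2: Pc = R·M2+t = (+0.43299, -0.01667, +1.15359); u = 597.6·(+0.43299)/1.15359 + 324.8 = 549.1034, v = 652.5·(-0.01667)/1.15359 + 253.9 = 244.4726
M3: Pc = R·M3+t = (+0.24424, -0.02288, +1.22240); u = 597.6·(+0.24424)/1.22240 + 324.8 = 444.2007, v = 652.5·(-0.02288)/1.22240 + 253.9 = 241.6876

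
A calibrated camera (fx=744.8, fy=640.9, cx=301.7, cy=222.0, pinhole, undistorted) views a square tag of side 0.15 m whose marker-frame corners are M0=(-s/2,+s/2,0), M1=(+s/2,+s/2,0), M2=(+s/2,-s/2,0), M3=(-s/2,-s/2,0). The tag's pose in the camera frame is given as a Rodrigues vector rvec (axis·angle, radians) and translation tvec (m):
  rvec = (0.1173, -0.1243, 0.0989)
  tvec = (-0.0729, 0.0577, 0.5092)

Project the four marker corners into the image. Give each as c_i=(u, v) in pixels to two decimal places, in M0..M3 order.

c0=(74.54, 379.76) c1=(292.15, 390.55) c2=(314.93, 209.96) c3=(90.88, 191.67)

Intrinsics K: fx=744.8, fy=640.9, cx=301.7, cy=222.0
Marker side s = 0.15 m; corners in marker frame (Z=0):
  M0 = (-0.0750, +0.0750, 0)
  M1 = (+0.0750, +0.0750, 0)
  M2 = (+0.0750, -0.0750, 0)
  M3 = (-0.0750, -0.0750, 0)
rvec = (0.1173, -0.1243, 0.0989), |rvec| = θ = 0.19746 rad = 11.314°
Rodrigues: sinθ=0.19618, 1−cosθ=0.01943; R = I + sinθ·[k]× + (1−cosθ)·[k]×²:
    [+0.98743 -0.10553 -0.11771]
    [+0.09099 +0.98827 -0.12267]
    [+0.12928 +0.11041 +0.98544]
t = (-0.0729, 0.0577, 0.5092) m
M0: Pc = R·M0+t = (-0.15487, +0.12500, +0.50779); u = 744.8·(-0.15487)/0.50779 + 301.7 = 74.5408, v = 640.9·(+0.12500)/0.50779 + 222.0 = 379.7630
M1: Pc = R·M1+t = (-0.00676, +0.13864, +0.52718); u = 744.8·(-0.00676)/0.52718 + 301.7 = 292.1529, v = 640.9·(+0.13864)/0.52718 + 222.0 = 390.5531
M2: Pc = R·M2+t = (+0.00907, -0.00960, +0.51061); u = 744.8·(+0.00907)/0.51061 + 301.7 = 314.9317, v = 640.9·(-0.00960)/0.51061 + 222.0 = 209.9559
M3: Pc = R·M3+t = (-0.13904, -0.02324, +0.49122); u = 744.8·(-0.13904)/0.49122 + 301.7 = 90.8818, v = 640.9·(-0.02324)/0.49122 + 222.0 = 191.6729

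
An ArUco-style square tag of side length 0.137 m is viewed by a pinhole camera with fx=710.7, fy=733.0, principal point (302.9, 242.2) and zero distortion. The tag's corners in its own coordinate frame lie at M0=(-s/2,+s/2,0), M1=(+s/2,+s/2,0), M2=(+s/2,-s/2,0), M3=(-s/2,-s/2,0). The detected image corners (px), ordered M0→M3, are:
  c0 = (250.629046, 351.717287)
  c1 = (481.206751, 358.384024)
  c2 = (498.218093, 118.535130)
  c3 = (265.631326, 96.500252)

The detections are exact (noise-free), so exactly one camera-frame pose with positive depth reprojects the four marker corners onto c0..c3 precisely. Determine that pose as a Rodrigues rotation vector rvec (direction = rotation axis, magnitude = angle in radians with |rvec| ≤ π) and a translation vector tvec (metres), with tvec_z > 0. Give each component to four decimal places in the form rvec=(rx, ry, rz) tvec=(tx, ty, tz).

rvec=(0.0438, -0.1813, 0.0593) tvec=(0.0425, -0.0055, 0.4052)

Intrinsics K: fx=710.7, fy=733.0, cx=302.9, cy=242.2
Marker side s = 0.137 m; corners in marker frame (Z=0):
  M0 = (-0.0685, +0.0685, 0)
  M1 = (+0.0685, +0.0685, 0)
  M2 = (+0.0685, -0.0685, 0)
  M3 = (-0.0685, -0.0685, 0)
Detected image corners:
  c0 = (250.629046, 351.717287) px
  c1 = (481.206751, 358.384024) px
  c2 = (498.218093, 118.535130) px
  c3 = (265.631326, 96.500252) px
Planar DLT: solve 8×8 A·h = b for H (H[2,2]=1):
  H  [+1857.74283 -81.81357 +377.42073]
  H  [+207.93683 +1826.89286 +232.30345]
  H  [+0.44771 +0.09427 +1.00000]
B = K⁻¹H; ‖b₁‖=2.467897, ‖b₂‖=2.467897; λ = 2/(‖b₁‖+‖b₂‖) = 0.405203, sign → tz>0 ⇒ λ=+0.405203
r₁ = λ·B[:,0] = (+0.98187,+0.05500,+0.18141); r₂ = λ·B[:,1] = (-0.06293,+0.99729,+0.03820)
r₃ = r₁×r₂ = (-0.17882,-0.04892,+0.98266); SVD([r₁ r₂ r₃]) → R = UVᵀ:
  R  [+0.98187 -0.06293 -0.17882]
  R  [+0.05500 +0.99729 -0.04892]
  R  [+0.18141 +0.03820 +0.98266]
t = (+0.04249, -0.00547, +0.40520) m
tr R = 2.961819; θ = arccos((tr R − 1)/2) = 0.195712 rad = 11.213°
axis k = ((R−Rᵀ)₃₂, (R−Rᵀ)₁₃, (R−Rᵀ)₂₁) / (2 sinθ) = (+0.223998, -0.926221, +0.303217)
rvec = θ·k = (+0.043839, -0.181273, +0.059343)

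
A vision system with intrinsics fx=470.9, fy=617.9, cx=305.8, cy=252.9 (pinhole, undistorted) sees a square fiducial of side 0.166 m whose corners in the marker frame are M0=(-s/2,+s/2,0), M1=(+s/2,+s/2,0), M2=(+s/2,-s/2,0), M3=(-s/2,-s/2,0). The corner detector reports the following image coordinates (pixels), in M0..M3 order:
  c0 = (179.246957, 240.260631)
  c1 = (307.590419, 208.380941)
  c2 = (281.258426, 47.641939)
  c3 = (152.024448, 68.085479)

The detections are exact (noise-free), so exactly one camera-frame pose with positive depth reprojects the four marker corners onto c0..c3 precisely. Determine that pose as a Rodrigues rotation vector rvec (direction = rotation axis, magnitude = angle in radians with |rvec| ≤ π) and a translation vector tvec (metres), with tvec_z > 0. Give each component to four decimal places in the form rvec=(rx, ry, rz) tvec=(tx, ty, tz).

rvec=(-0.0517, -0.2432, -0.2070) tvec=(-0.0939, -0.1093, 0.6001)

Intrinsics K: fx=470.9, fy=617.9, cx=305.8, cy=252.9
Marker side s = 0.166 m; corners in marker frame (Z=0):
  M0 = (-0.0830, +0.0830, 0)
  M1 = (+0.0830, +0.0830, 0)
  M2 = (+0.0830, -0.0830, 0)
  M3 = (-0.0830, -0.0830, 0)
Detected image corners:
  c0 = (179.246957, 240.260631) px
  c1 = (307.590419, 208.380941) px
  c2 = (281.258426, 47.641939) px
  c3 = (152.024448, 68.085479) px
Planar DLT: solve 8×8 A·h = b for H (H[2,2]=1):
  H  [+869.49467 +151.32853 +232.15822]
  H  [-100.03594 +995.52360 +140.35325]
  H  [+0.40712 -0.04299 +1.00000]
B = K⁻¹H; ‖b₁‖=1.666322, ‖b₂‖=1.666322; λ = 2/(‖b₁‖+‖b₂‖) = 0.600124, sign → tz>0 ⇒ λ=+0.600124
r₁ = λ·B[:,0] = (+0.94944,-0.19716,+0.24432); r₂ = λ·B[:,1] = (+0.20961,+0.97744,-0.02580)
r₃ = r₁×r₂ = (-0.23372,+0.07571,+0.96935); SVD([r₁ r₂ r₃]) → R = UVᵀ:
  R  [+0.94944 +0.20961 -0.23372]
  R  [-0.19716 +0.97744 +0.07571]
  R  [+0.24432 -0.02580 +0.96935]
t = (-0.09385, -0.10931, +0.60012) m
tr R = 2.896235; θ = arccos((tr R − 1)/2) = 0.323534 rad = 18.537°
axis k = ((R−Rᵀ)₃₂, (R−Rᵀ)₁₃, (R−Rᵀ)₂₁) / (2 sinθ) = (-0.159647, -0.751834, -0.639733)
rvec = θ·k = (-0.051651, -0.243244, -0.206976)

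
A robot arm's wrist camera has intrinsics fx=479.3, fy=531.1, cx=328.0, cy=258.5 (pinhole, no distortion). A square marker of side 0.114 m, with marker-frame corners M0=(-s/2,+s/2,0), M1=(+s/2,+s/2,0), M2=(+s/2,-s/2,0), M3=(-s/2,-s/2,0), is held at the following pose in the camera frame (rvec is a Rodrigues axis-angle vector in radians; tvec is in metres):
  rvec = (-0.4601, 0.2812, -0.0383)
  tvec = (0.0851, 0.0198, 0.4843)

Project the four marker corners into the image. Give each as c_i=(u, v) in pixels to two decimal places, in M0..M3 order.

Intrinsics K: fx=479.3, fy=531.1, cx=328.0, cy=258.5
Marker side s = 0.114 m; corners in marker frame (Z=0):
  M0 = (-0.0570, +0.0570, 0)
  M1 = (+0.0570, +0.0570, 0)
  M2 = (+0.0570, -0.0570, 0)
  M3 = (-0.0570, -0.0570, 0)
rvec = (-0.4601, 0.2812, -0.0383), |rvec| = θ = 0.54059 rad = 30.973°
Rodrigues: sinθ=0.51464, 1−cosθ=0.14259; R = I + sinθ·[k]× + (1−cosθ)·[k]×²:
    [+0.96070 -0.02667 +0.27630]
    [-0.09959 +0.89599 +0.43276]
    [-0.25910 -0.44327 +0.85812]
t = (0.0851, 0.0198, 0.4843) m
M0: Pc = R·M0+t = (+0.02882, +0.07655, +0.47380); u = 479.3·(+0.02882)/0.47380 + 328.0 = 357.1543, v = 531.1·(+0.07655)/0.47380 + 258.5 = 344.3053
M1: Pc = R·M1+t = (+0.13834, +0.06519, +0.44426); u = 479.3·(+0.13834)/0.44426 + 328.0 = 477.2496, v = 531.1·(+0.06519)/0.44426 + 258.5 = 336.4376
M2: Pc = R·M2+t = (+0.14138, -0.03695, +0.49480); u = 479.3·(+0.14138)/0.49480 + 328.0 = 464.9519, v = 531.1·(-0.03695)/0.49480 + 258.5 = 218.8410
M3: Pc = R·M3+t = (+0.03186, -0.02559, +0.52434); u = 479.3·(+0.03186)/0.52434 + 328.0 = 357.1237, v = 531.1·(-0.02559)/0.52434 + 258.5 = 232.5750

c0=(357.15, 344.31) c1=(477.25, 336.44) c2=(464.95, 218.84) c3=(357.12, 232.58)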